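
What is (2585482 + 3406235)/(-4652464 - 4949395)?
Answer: -5991717/9601859 ≈ -0.62402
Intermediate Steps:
(2585482 + 3406235)/(-4652464 - 4949395) = 5991717/(-9601859) = 5991717*(-1/9601859) = -5991717/9601859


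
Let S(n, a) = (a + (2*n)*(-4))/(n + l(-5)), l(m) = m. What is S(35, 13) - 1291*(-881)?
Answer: 11373621/10 ≈ 1.1374e+6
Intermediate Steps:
S(n, a) = (a - 8*n)/(-5 + n) (S(n, a) = (a + (2*n)*(-4))/(n - 5) = (a - 8*n)/(-5 + n))
S(35, 13) - 1291*(-881) = (13 - 8*35)/(-5 + 35) - 1291*(-881) = (13 - 280)/30 + 1137371 = (1/30)*(-267) + 1137371 = -89/10 + 1137371 = 11373621/10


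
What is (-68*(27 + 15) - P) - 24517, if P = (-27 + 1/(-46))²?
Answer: -59466317/2116 ≈ -28103.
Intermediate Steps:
P = 1545049/2116 (P = (-27 - 1/46)² = (-1243/46)² = 1545049/2116 ≈ 730.17)
(-68*(27 + 15) - P) - 24517 = (-68*(27 + 15) - 1*1545049/2116) - 24517 = (-68*42 - 1545049/2116) - 24517 = (-2856 - 1545049/2116) - 24517 = -7588345/2116 - 24517 = -59466317/2116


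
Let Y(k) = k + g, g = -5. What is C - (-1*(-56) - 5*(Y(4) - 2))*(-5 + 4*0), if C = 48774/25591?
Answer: 9133579/25591 ≈ 356.91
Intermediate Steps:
C = 48774/25591 (C = 48774*(1/25591) = 48774/25591 ≈ 1.9059)
Y(k) = -5 + k (Y(k) = k - 5 = -5 + k)
C - (-1*(-56) - 5*(Y(4) - 2))*(-5 + 4*0) = 48774/25591 - (-1*(-56) - 5*((-5 + 4) - 2))*(-5 + 4*0) = 48774/25591 - (56 - 5*(-1 - 2))*(-5 + 0) = 48774/25591 - (56 - 5*(-3))*(-5) = 48774/25591 - (56 + 15)*(-5) = 48774/25591 - 71*(-5) = 48774/25591 - 1*(-355) = 48774/25591 + 355 = 9133579/25591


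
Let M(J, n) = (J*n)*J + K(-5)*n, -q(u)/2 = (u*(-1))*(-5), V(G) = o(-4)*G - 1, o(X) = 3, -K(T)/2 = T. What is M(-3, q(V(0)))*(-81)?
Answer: -15390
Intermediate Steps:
K(T) = -2*T
V(G) = -1 + 3*G (V(G) = 3*G - 1 = -1 + 3*G)
q(u) = -10*u (q(u) = -2*u*(-1)*(-5) = -2*(-u)*(-5) = -10*u)
M(J, n) = 10*n + n*J² (M(J, n) = (J*n)*J + (-2*(-5))*n = n*J² + 10*n = 10*n + n*J²)
M(-3, q(V(0)))*(-81) = ((-10*(-1 + 3*0))*(10 + (-3)²))*(-81) = ((-10*(-1 + 0))*(10 + 9))*(-81) = (-10*(-1)*19)*(-81) = (10*19)*(-81) = 190*(-81) = -15390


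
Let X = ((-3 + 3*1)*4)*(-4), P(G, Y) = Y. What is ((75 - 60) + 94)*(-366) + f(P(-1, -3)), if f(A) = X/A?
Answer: -39894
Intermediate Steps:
X = 0 (X = ((-3 + 3)*4)*(-4) = (0*4)*(-4) = 0*(-4) = 0)
f(A) = 0 (f(A) = 0/A = 0)
((75 - 60) + 94)*(-366) + f(P(-1, -3)) = ((75 - 60) + 94)*(-366) + 0 = (15 + 94)*(-366) + 0 = 109*(-366) + 0 = -39894 + 0 = -39894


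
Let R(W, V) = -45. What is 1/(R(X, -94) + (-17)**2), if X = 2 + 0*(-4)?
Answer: 1/244 ≈ 0.0040984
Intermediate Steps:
X = 2 (X = 2 + 0 = 2)
1/(R(X, -94) + (-17)**2) = 1/(-45 + (-17)**2) = 1/(-45 + 289) = 1/244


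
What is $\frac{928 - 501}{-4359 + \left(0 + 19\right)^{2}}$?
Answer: $- \frac{427}{3998} \approx -0.1068$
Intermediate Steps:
$\frac{928 - 501}{-4359 + \left(0 + 19\right)^{2}} = \frac{427}{-4359 + 19^{2}} = \frac{427}{-4359 + 361} = \frac{427}{-3998} = 427 \left(- \frac{1}{3998}\right) = - \frac{427}{3998}$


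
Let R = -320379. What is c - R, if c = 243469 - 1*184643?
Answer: 379205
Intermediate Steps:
c = 58826 (c = 243469 - 184643 = 58826)
c - R = 58826 - 1*(-320379) = 58826 + 320379 = 379205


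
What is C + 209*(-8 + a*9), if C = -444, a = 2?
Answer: 1646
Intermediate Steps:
C + 209*(-8 + a*9) = -444 + 209*(-8 + 2*9) = -444 + 209*(-8 + 18) = -444 + 209*10 = -444 + 2090 = 1646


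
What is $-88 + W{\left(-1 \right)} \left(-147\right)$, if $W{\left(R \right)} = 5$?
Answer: $-823$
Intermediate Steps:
$-88 + W{\left(-1 \right)} \left(-147\right) = -88 + 5 \left(-147\right) = -88 - 735 = -823$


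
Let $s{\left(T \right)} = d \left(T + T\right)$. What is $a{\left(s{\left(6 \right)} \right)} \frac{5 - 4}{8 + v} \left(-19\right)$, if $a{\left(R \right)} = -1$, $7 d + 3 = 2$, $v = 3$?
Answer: $\frac{19}{11} \approx 1.7273$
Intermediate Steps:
$d = - \frac{1}{7}$ ($d = - \frac{3}{7} + \frac{1}{7} \cdot 2 = - \frac{3}{7} + \frac{2}{7} = - \frac{1}{7} \approx -0.14286$)
$s{\left(T \right)} = - \frac{2 T}{7}$ ($s{\left(T \right)} = - \frac{T + T}{7} = - \frac{2 T}{7}$)
$a{\left(s{\left(6 \right)} \right)} \frac{5 - 4}{8 + v} \left(-19\right) = - \frac{5 - 4}{8 + 3} \left(-19\right) = - \frac{1}{11} \left(-19\right) = \left(-1\right) \frac{1}{11} \left(-19\right) = \left(- \frac{1}{11}\right) \left(-19\right) = \frac{19}{11}$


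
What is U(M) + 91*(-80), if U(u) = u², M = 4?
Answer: -7264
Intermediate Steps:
U(M) + 91*(-80) = 4² + 91*(-80) = 16 - 7280 = -7264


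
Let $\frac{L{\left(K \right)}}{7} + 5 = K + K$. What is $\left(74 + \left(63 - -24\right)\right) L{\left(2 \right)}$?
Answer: $-1127$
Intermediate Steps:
$L{\left(K \right)} = -35 + 14 K$ ($L{\left(K \right)} = -35 + 7 \left(K + K\right) = -35 + 7 \cdot 2 K = -35 + 14 K$)
$\left(74 + \left(63 - -24\right)\right) L{\left(2 \right)} = \left(74 + \left(63 - -24\right)\right) \left(-35 + 14 \cdot 2\right) = \left(74 + \left(63 + 24\right)\right) \left(-35 + 28\right) = \left(74 + 87\right) \left(-7\right) = 161 \left(-7\right) = -1127$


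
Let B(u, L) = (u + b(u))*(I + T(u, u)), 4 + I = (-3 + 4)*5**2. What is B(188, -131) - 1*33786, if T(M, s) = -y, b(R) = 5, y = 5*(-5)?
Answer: -24908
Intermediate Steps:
y = -25
T(M, s) = 25 (T(M, s) = -1*(-25) = 25)
I = 21 (I = -4 + (-3 + 4)*5**2 = -4 + 1*25 = -4 + 25 = 21)
B(u, L) = 230 + 46*u (B(u, L) = (u + 5)*(21 + 25) = (5 + u)*46 = 230 + 46*u)
B(188, -131) - 1*33786 = (230 + 46*188) - 1*33786 = (230 + 8648) - 33786 = 8878 - 33786 = -24908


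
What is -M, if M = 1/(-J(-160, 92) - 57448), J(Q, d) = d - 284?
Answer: 1/57256 ≈ 1.7465e-5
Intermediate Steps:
J(Q, d) = -284 + d
M = -1/57256 (M = 1/(-(-284 + 92) - 57448) = 1/(-1*(-192) - 57448) = 1/(192 - 57448) = 1/(-57256) = -1/57256 ≈ -1.7465e-5)
-M = -1*(-1/57256) = 1/57256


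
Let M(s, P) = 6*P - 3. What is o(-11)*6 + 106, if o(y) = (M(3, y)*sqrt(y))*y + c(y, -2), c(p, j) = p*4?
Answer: -158 + 4554*I*sqrt(11) ≈ -158.0 + 15104.0*I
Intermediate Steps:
M(s, P) = -3 + 6*P
c(p, j) = 4*p
o(y) = 4*y + y**(3/2)*(-3 + 6*y) (o(y) = ((-3 + 6*y)*sqrt(y))*y + 4*y = (sqrt(y)*(-3 + 6*y))*y + 4*y = y**(3/2)*(-3 + 6*y) + 4*y = 4*y + y**(3/2)*(-3 + 6*y))
o(-11)*6 + 106 = (4*(-11) + (-11)**(3/2)*(-3 + 6*(-11)))*6 + 106 = (-44 + (-11*I*sqrt(11))*(-3 - 66))*6 + 106 = (-44 - 11*I*sqrt(11)*(-69))*6 + 106 = (-44 + 759*I*sqrt(11))*6 + 106 = (-264 + 4554*I*sqrt(11)) + 106 = -158 + 4554*I*sqrt(11)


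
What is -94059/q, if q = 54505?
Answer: -94059/54505 ≈ -1.7257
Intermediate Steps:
-94059/q = -94059/54505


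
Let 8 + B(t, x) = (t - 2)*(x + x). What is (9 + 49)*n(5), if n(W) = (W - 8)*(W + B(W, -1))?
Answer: 1566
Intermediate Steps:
B(t, x) = -8 + 2*x*(-2 + t) (B(t, x) = -8 + (t - 2)*(x + x) = -8 + (-2 + t)*(2*x) = -8 + 2*x*(-2 + t))
n(W) = (-8 + W)*(-4 - W) (n(W) = (W - 8)*(W + (-8 - 4*(-1) + 2*W*(-1))) = (-8 + W)*(W + (-8 + 4 - 2*W)) = (-8 + W)*(W + (-4 - 2*W)) = (-8 + W)*(-4 - W))
(9 + 49)*n(5) = (9 + 49)*(32 - 1*5² + 4*5) = 58*(32 - 1*25 + 20) = 58*(32 - 25 + 20) = 58*27 = 1566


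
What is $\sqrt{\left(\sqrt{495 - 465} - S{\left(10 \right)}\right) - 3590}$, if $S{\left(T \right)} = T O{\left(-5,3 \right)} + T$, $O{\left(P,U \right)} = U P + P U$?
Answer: $\sqrt{-3300 + \sqrt{30}} \approx 57.398 i$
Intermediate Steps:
$O{\left(P,U \right)} = 2 P U$ ($O{\left(P,U \right)} = P U + P U = 2 P U$)
$S{\left(T \right)} = - 29 T$ ($S{\left(T \right)} = T 2 \left(-5\right) 3 + T = T \left(-30\right) + T = - 30 T + T = - 29 T$)
$\sqrt{\left(\sqrt{495 - 465} - S{\left(10 \right)}\right) - 3590} = \sqrt{\left(\sqrt{495 - 465} - \left(-29\right) 10\right) - 3590} = \sqrt{\left(\sqrt{30} - -290\right) - 3590} = \sqrt{\left(\sqrt{30} + 290\right) - 3590} = \sqrt{\left(290 + \sqrt{30}\right) - 3590} = \sqrt{-3300 + \sqrt{30}}$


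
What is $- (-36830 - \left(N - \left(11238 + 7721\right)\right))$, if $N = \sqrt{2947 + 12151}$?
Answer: $17871 + \sqrt{15098} \approx 17994.0$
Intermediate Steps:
$N = \sqrt{15098} \approx 122.87$
$- (-36830 - \left(N - \left(11238 + 7721\right)\right)) = - (-36830 - \left(\sqrt{15098} - \left(11238 + 7721\right)\right)) = - (-36830 - \left(\sqrt{15098} - 18959\right)) = - (-36830 - \left(-18959 + \sqrt{15098}\right)) = - (-36830 + \left(18959 - \sqrt{15098}\right)) = - (-17871 - \sqrt{15098}) = 17871 + \sqrt{15098}$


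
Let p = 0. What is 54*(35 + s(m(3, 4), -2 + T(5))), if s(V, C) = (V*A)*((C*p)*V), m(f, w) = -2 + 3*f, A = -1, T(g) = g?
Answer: 1890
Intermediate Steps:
s(V, C) = 0 (s(V, C) = (V*(-1))*((C*0)*V) = (-V)*(0*V) = -V*0 = 0)
54*(35 + s(m(3, 4), -2 + T(5))) = 54*(35 + 0) = 54*35 = 1890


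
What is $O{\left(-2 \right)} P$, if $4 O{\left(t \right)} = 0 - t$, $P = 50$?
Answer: $25$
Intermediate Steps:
$O{\left(t \right)} = - \frac{t}{4}$ ($O{\left(t \right)} = \frac{0 - t}{4} = \frac{\left(-1\right) t}{4} = - \frac{t}{4}$)
$O{\left(-2 \right)} P = \left(- \frac{1}{4}\right) \left(-2\right) 50 = \frac{1}{2} \cdot 50 = 25$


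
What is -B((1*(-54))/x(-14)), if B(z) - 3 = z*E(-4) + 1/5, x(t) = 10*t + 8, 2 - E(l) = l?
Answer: -311/55 ≈ -5.6545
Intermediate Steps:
E(l) = 2 - l
x(t) = 8 + 10*t
B(z) = 16/5 + 6*z (B(z) = 3 + (z*(2 - 1*(-4)) + 1/5) = 3 + (z*(2 + 4) + ⅕) = 3 + (z*6 + ⅕) = 3 + (6*z + ⅕) = 3 + (⅕ + 6*z) = 16/5 + 6*z)
-B((1*(-54))/x(-14)) = -(16/5 + 6*((1*(-54))/(8 + 10*(-14)))) = -(16/5 + 6*(-54/(8 - 140))) = -(16/5 + 6*(-54/(-132))) = -(16/5 + 6*(-54*(-1/132))) = -(16/5 + 6*(9/22)) = -(16/5 + 27/11) = -1*311/55 = -311/55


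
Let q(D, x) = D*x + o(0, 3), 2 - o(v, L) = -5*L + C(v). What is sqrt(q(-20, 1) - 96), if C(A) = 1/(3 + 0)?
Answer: I*sqrt(894)/3 ≈ 9.9666*I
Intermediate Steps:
C(A) = 1/3
o(v, L) = 5/3 + 5*L (o(v, L) = 2 - (-5*L + 1/3) = 2 - (1/3 - 5*L) = 2 + (-1/3 + 5*L) = 5/3 + 5*L)
q(D, x) = 50/3 + D*x (q(D, x) = D*x + (5/3 + 5*3) = D*x + (5/3 + 15) = D*x + 50/3 = 50/3 + D*x)
sqrt(q(-20, 1) - 96) = sqrt((50/3 - 20*1) - 96) = sqrt((50/3 - 20) - 96) = sqrt(-10/3 - 96) = sqrt(-298/3) = I*sqrt(894)/3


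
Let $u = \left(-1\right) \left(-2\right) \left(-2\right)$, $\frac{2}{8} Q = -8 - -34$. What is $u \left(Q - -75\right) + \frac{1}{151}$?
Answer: $- \frac{108115}{151} \approx -715.99$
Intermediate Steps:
$Q = 104$ ($Q = 4 \left(-8 - -34\right) = 4 \left(-8 + 34\right) = 4 \cdot 26 = 104$)
$u = -4$ ($u = 2 \left(-2\right) = -4$)
$u \left(Q - -75\right) + \frac{1}{151} = - 4 \left(104 - -75\right) + \frac{1}{151} = - 4 \left(104 + 75\right) + \frac{1}{151} = \left(-4\right) 179 + \frac{1}{151} = -716 + \frac{1}{151} = - \frac{108115}{151}$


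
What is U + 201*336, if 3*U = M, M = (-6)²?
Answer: 67548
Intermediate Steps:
M = 36
U = 12 (U = (⅓)*36 = 12)
U + 201*336 = 12 + 201*336 = 12 + 67536 = 67548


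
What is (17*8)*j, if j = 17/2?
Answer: 1156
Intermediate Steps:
j = 17/2 (j = 17*(1/2) = 17/2 ≈ 8.5000)
(17*8)*j = (17*8)*(17/2) = 136*(17/2) = 1156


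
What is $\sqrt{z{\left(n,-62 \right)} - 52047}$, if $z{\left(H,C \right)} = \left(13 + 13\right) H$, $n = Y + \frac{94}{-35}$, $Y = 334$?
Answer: $\frac{i \sqrt{53205215}}{35} \approx 208.41 i$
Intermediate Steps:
$n = \frac{11596}{35}$ ($n = 334 + \frac{94}{-35} = 334 + 94 \left(- \frac{1}{35}\right) = 334 - \frac{94}{35} = \frac{11596}{35} \approx 331.31$)
$z{\left(H,C \right)} = 26 H$
$\sqrt{z{\left(n,-62 \right)} - 52047} = \sqrt{26 \cdot \frac{11596}{35} - 52047} = \sqrt{\frac{301496}{35} - 52047} = \sqrt{- \frac{1520149}{35}} = \frac{i \sqrt{53205215}}{35}$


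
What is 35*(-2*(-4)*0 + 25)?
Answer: 875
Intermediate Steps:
35*(-2*(-4)*0 + 25) = 35*(8*0 + 25) = 35*(0 + 25) = 35*25 = 875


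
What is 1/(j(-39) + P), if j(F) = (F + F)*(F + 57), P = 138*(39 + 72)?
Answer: 1/13914 ≈ 7.1870e-5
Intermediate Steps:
P = 15318 (P = 138*111 = 15318)
j(F) = 2*F*(57 + F) (j(F) = (2*F)*(57 + F) = 2*F*(57 + F))
1/(j(-39) + P) = 1/(2*(-39)*(57 - 39) + 15318) = 1/(2*(-39)*18 + 15318) = 1/(-1404 + 15318) = 1/13914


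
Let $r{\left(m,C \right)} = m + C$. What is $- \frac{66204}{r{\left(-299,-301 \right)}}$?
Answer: $\frac{5517}{50} \approx 110.34$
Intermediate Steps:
$r{\left(m,C \right)} = C + m$
$- \frac{66204}{r{\left(-299,-301 \right)}} = - \frac{66204}{-301 - 299} = - \frac{66204}{-600} = \left(-66204\right) \left(- \frac{1}{600}\right) = \frac{5517}{50}$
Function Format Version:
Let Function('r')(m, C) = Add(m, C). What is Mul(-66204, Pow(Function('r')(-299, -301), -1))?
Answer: Rational(5517, 50) ≈ 110.34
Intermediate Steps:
Function('r')(m, C) = Add(C, m)
Mul(-66204, Pow(Function('r')(-299, -301), -1)) = Mul(-66204, Pow(Add(-301, -299), -1)) = Mul(-66204, Pow(-600, -1)) = Mul(-66204, Rational(-1, 600)) = Rational(5517, 50)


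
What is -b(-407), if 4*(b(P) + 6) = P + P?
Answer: 419/2 ≈ 209.50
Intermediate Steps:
b(P) = -6 + P/2 (b(P) = -6 + (P + P)/4 = -6 + (2*P)/4 = -6 + P/2)
-b(-407) = -(-6 + (½)*(-407)) = -(-6 - 407/2) = -1*(-419/2) = 419/2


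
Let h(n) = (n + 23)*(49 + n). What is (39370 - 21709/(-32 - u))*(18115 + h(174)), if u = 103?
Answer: 12263642382/5 ≈ 2.4527e+9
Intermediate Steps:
h(n) = (23 + n)*(49 + n)
(39370 - 21709/(-32 - u))*(18115 + h(174)) = (39370 - 21709/(-32 - 1*103))*(18115 + (1127 + 174² + 72*174)) = (39370 - 21709/(-32 - 103))*(18115 + (1127 + 30276 + 12528)) = (39370 - 21709/(-135))*(18115 + 43931) = (39370 - 21709*(-1/135))*62046 = (39370 + 21709/135)*62046 = (5336659/135)*62046 = 12263642382/5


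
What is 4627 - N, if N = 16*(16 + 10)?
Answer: 4211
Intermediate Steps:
N = 416 (N = 16*26 = 416)
4627 - N = 4627 - 1*416 = 4627 - 416 = 4211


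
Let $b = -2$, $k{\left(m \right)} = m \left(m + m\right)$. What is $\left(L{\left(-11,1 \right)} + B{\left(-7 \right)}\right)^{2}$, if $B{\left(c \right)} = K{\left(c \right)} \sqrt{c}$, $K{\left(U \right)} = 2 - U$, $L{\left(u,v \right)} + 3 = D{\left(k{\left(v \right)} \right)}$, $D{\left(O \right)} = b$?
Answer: $\left(5 - 9 i \sqrt{7}\right)^{2} \approx -542.0 - 238.12 i$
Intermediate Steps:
$k{\left(m \right)} = 2 m^{2}$ ($k{\left(m \right)} = m 2 m = 2 m^{2}$)
$D{\left(O \right)} = -2$
$L{\left(u,v \right)} = -5$ ($L{\left(u,v \right)} = -3 - 2 = -5$)
$B{\left(c \right)} = \sqrt{c} \left(2 - c\right)$ ($B{\left(c \right)} = \left(2 - c\right) \sqrt{c} = \sqrt{c} \left(2 - c\right)$)
$\left(L{\left(-11,1 \right)} + B{\left(-7 \right)}\right)^{2} = \left(-5 + \sqrt{-7} \left(2 - -7\right)\right)^{2} = \left(-5 + i \sqrt{7} \left(2 + 7\right)\right)^{2} = \left(-5 + i \sqrt{7} \cdot 9\right)^{2} = \left(-5 + 9 i \sqrt{7}\right)^{2}$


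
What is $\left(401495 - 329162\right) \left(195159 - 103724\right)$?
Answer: $6613767855$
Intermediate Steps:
$\left(401495 - 329162\right) \left(195159 - 103724\right) = 72333 \cdot 91435 = 6613767855$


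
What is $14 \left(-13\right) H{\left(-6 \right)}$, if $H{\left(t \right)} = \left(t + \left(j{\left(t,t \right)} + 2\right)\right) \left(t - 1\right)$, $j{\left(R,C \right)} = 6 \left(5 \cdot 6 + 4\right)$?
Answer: $254800$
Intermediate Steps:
$j{\left(R,C \right)} = 204$ ($j{\left(R,C \right)} = 6 \left(30 + 4\right) = 6 \cdot 34 = 204$)
$H{\left(t \right)} = \left(-1 + t\right) \left(206 + t\right)$ ($H{\left(t \right)} = \left(t + \left(204 + 2\right)\right) \left(t - 1\right) = \left(t + 206\right) \left(-1 + t\right) = \left(206 + t\right) \left(-1 + t\right) = \left(-1 + t\right) \left(206 + t\right)$)
$14 \left(-13\right) H{\left(-6 \right)} = 14 \left(-13\right) \left(-206 + \left(-6\right)^{2} + 205 \left(-6\right)\right) = - 182 \left(-206 + 36 - 1230\right) = \left(-182\right) \left(-1400\right) = 254800$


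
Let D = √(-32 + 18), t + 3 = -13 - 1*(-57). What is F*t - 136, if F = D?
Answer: -136 + 41*I*√14 ≈ -136.0 + 153.41*I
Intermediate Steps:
t = 41 (t = -3 + (-13 - 1*(-57)) = -3 + (-13 + 57) = -3 + 44 = 41)
D = I*√14 (D = √(-14) = I*√14 ≈ 3.7417*I)
F = I*√14 ≈ 3.7417*I
F*t - 136 = (I*√14)*41 - 136 = 41*I*√14 - 136 = -136 + 41*I*√14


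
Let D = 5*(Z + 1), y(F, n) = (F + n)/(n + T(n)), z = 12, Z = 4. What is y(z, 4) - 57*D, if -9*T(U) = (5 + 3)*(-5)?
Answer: -27039/19 ≈ -1423.1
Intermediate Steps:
T(U) = 40/9 (T(U) = -(5 + 3)*(-5)/9 = -8*(-5)/9 = -1/9*(-40) = 40/9)
y(F, n) = (F + n)/(40/9 + n) (y(F, n) = (F + n)/(n + 40/9) = (F + n)/(40/9 + n))
D = 25 (D = 5*(4 + 1) = 5*5 = 25)
y(z, 4) - 57*D = 9*(12 + 4)/(40 + 9*4) - 57*25 = 9*16/(40 + 36) - 1425 = 9*16/76 - 1425 = 9*(1/76)*16 - 1425 = 36/19 - 1425 = -27039/19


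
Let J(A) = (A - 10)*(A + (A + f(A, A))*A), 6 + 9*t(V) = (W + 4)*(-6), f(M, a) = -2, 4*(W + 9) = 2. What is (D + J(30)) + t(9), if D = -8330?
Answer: 27217/3 ≈ 9072.3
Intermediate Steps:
W = -17/2 (W = -9 + (¼)*2 = -9 + ½ = -17/2 ≈ -8.5000)
t(V) = 7/3 (t(V) = -⅔ + ((-17/2 + 4)*(-6))/9 = -⅔ + (-9/2*(-6))/9 = -⅔ + (⅑)*27 = -⅔ + 3 = 7/3)
J(A) = (-10 + A)*(A + A*(-2 + A)) (J(A) = (A - 10)*(A + (A - 2)*A) = (-10 + A)*(A + (-2 + A)*A) = (-10 + A)*(A + A*(-2 + A)))
(D + J(30)) + t(9) = (-8330 + 30*(10 + 30² - 11*30)) + 7/3 = (-8330 + 30*(10 + 900 - 330)) + 7/3 = (-8330 + 30*580) + 7/3 = (-8330 + 17400) + 7/3 = 9070 + 7/3 = 27217/3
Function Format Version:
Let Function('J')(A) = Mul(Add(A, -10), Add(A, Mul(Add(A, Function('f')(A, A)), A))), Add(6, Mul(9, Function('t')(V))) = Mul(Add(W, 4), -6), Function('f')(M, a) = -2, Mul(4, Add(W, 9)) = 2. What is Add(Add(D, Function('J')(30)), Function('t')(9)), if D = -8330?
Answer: Rational(27217, 3) ≈ 9072.3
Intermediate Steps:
W = Rational(-17, 2) (W = Add(-9, Mul(Rational(1, 4), 2)) = Add(-9, Rational(1, 2)) = Rational(-17, 2) ≈ -8.5000)
Function('t')(V) = Rational(7, 3) (Function('t')(V) = Add(Rational(-2, 3), Mul(Rational(1, 9), Mul(Add(Rational(-17, 2), 4), -6))) = Add(Rational(-2, 3), Mul(Rational(1, 9), Mul(Rational(-9, 2), -6))) = Add(Rational(-2, 3), Mul(Rational(1, 9), 27)) = Add(Rational(-2, 3), 3) = Rational(7, 3))
Function('J')(A) = Mul(Add(-10, A), Add(A, Mul(A, Add(-2, A)))) (Function('J')(A) = Mul(Add(A, -10), Add(A, Mul(Add(A, -2), A))) = Mul(Add(-10, A), Add(A, Mul(Add(-2, A), A))) = Mul(Add(-10, A), Add(A, Mul(A, Add(-2, A)))))
Add(Add(D, Function('J')(30)), Function('t')(9)) = Add(Add(-8330, Mul(30, Add(10, Pow(30, 2), Mul(-11, 30)))), Rational(7, 3)) = Add(Add(-8330, Mul(30, Add(10, 900, -330))), Rational(7, 3)) = Add(Add(-8330, Mul(30, 580)), Rational(7, 3)) = Add(Add(-8330, 17400), Rational(7, 3)) = Add(9070, Rational(7, 3)) = Rational(27217, 3)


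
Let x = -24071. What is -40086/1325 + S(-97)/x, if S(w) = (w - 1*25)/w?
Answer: -93596441932/3093725275 ≈ -30.254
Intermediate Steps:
S(w) = (-25 + w)/w (S(w) = (w - 25)/w = (-25 + w)/w)
-40086/1325 + S(-97)/x = -40086/1325 + ((-25 - 97)/(-97))/(-24071) = -40086*1/1325 - 1/97*(-122)*(-1/24071) = -40086/1325 + (122/97)*(-1/24071) = -40086/1325 - 122/2334887 = -93596441932/3093725275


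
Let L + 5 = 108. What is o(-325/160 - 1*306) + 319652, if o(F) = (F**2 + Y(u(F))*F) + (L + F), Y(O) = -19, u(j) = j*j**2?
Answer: 430267201/1024 ≈ 4.2018e+5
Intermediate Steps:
L = 103 (L = -5 + 108 = 103)
u(j) = j**3
o(F) = 103 + F**2 - 18*F (o(F) = (F**2 - 19*F) + (103 + F) = 103 + F**2 - 18*F)
o(-325/160 - 1*306) + 319652 = (103 + (-325/160 - 1*306)**2 - 18*(-325/160 - 1*306)) + 319652 = (103 + (-325*1/160 - 306)**2 - 18*(-325*1/160 - 306)) + 319652 = (103 + (-65/32 - 306)**2 - 18*(-65/32 - 306)) + 319652 = (103 + (-9857/32)**2 - 18*(-9857/32)) + 319652 = (103 + 97160449/1024 + 88713/16) + 319652 = 102943553/1024 + 319652 = 430267201/1024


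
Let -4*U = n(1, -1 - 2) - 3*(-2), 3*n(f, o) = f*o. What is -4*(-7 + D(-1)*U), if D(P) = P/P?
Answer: 33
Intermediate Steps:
n(f, o) = f*o/3 (n(f, o) = (f*o)/3 = f*o/3)
D(P) = 1
U = -5/4 (U = -((⅓)*1*(-1 - 2) - 3*(-2))/4 = -((⅓)*1*(-3) + 6)/4 = -(-1 + 6)/4 = -¼*5 = -5/4 ≈ -1.2500)
-4*(-7 + D(-1)*U) = -4*(-7 + 1*(-5/4)) = -4*(-7 - 5/4) = -4*(-33/4) = 33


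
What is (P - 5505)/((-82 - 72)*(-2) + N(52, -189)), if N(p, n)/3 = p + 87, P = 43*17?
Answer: -4774/725 ≈ -6.5848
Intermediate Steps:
P = 731
N(p, n) = 261 + 3*p (N(p, n) = 3*(p + 87) = 3*(87 + p) = 261 + 3*p)
(P - 5505)/((-82 - 72)*(-2) + N(52, -189)) = (731 - 5505)/((-82 - 72)*(-2) + (261 + 3*52)) = -4774/(-154*(-2) + (261 + 156)) = -4774/(308 + 417) = -4774/725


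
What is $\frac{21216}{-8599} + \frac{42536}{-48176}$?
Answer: $- \frac{173483635}{51783178} \approx -3.3502$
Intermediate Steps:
$\frac{21216}{-8599} + \frac{42536}{-48176} = 21216 \left(- \frac{1}{8599}\right) + 42536 \left(- \frac{1}{48176}\right) = - \frac{21216}{8599} - \frac{5317}{6022} = - \frac{173483635}{51783178}$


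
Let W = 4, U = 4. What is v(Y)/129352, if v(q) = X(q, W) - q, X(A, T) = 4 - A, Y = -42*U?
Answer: 85/32338 ≈ 0.0026285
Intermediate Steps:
Y = -168 (Y = -42*4 = -168)
v(q) = 4 - 2*q (v(q) = (4 - q) - q = 4 - 2*q)
v(Y)/129352 = (4 - 2*(-168))/129352 = (4 + 336)*(1/129352) = 340*(1/129352) = 85/32338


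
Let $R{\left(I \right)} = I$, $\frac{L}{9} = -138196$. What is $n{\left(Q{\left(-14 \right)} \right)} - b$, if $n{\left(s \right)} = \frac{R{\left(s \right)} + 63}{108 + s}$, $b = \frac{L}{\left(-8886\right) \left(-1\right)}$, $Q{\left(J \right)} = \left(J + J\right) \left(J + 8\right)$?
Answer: $\frac{19185085}{136252} \approx 140.81$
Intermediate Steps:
$L = -1243764$ ($L = 9 \left(-138196\right) = -1243764$)
$Q{\left(J \right)} = 2 J \left(8 + J\right)$
$b = - \frac{207294}{1481}$ ($b = - \frac{1243764}{\left(-8886\right) \left(-1\right)} = - \frac{1243764}{8886} = \left(-1243764\right) \frac{1}{8886} = - \frac{207294}{1481} \approx -139.97$)
$n{\left(s \right)} = \frac{63 + s}{108 + s}$ ($n{\left(s \right)} = \frac{s + 63}{108 + s} = \frac{63 + s}{108 + s}$)
$n{\left(Q{\left(-14 \right)} \right)} - b = \frac{63 + 2 \left(-14\right) \left(8 - 14\right)}{108 + 2 \left(-14\right) \left(8 - 14\right)} - - \frac{207294}{1481} = \frac{63 + 2 \left(-14\right) \left(-6\right)}{108 + 2 \left(-14\right) \left(-6\right)} + \frac{207294}{1481} = \frac{63 + 168}{108 + 168} + \frac{207294}{1481} = \frac{1}{276} \cdot 231 + \frac{207294}{1481} = \frac{77}{92} + \frac{207294}{1481} = \frac{19185085}{136252}$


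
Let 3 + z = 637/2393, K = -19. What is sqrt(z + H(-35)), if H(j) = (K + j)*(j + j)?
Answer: sqrt(21630322214)/2393 ≈ 61.459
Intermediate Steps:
H(j) = 2*j*(-19 + j) (H(j) = (-19 + j)*(j + j) = (-19 + j)*(2*j) = 2*j*(-19 + j))
z = -6542/2393 (z = -3 + 637/2393 = -6542/2393 ≈ -2.7338)
sqrt(z + H(-35)) = sqrt(-6542/2393 + 2*(-35)*(-19 - 35)) = sqrt(-6542/2393 + 2*(-35)*(-54)) = sqrt(-6542/2393 + 3780) = sqrt(9038998/2393) = sqrt(21630322214)/2393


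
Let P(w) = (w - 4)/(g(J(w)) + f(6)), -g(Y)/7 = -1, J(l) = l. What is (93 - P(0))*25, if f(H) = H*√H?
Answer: 387575/167 + 600*√6/167 ≈ 2329.6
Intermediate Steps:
g(Y) = 7 (g(Y) = -7*(-1) = 7)
f(H) = H^(3/2)
P(w) = (-4 + w)/(7 + 6*√6) (P(w) = (w - 4)/(7 + 6^(3/2)) = (-4 + w)/(7 + 6*√6))
(93 - P(0))*25 = (93 - (-4 + 0)/(7 + 6*√6))*25 = (93 - (-4)/(7 + 6*√6))*25 = (93 + 4/(7 + 6*√6))*25 = 2325 + 100/(7 + 6*√6)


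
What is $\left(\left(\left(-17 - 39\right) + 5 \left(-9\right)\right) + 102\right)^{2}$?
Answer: $1$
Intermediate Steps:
$\left(\left(\left(-17 - 39\right) + 5 \left(-9\right)\right) + 102\right)^{2} = \left(\left(-56 - 45\right) + 102\right)^{2} = \left(-101 + 102\right)^{2} = 1^{2} = 1$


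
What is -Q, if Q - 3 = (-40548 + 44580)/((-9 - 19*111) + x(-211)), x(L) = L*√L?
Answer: 3*(-211*√211 + 774*I)/(-2118*I + 211*√211) ≈ -2.3847 - 0.89035*I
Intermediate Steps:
x(L) = L^(3/2)
Q = 3 + 4032/(-2118 - 211*I*√211) (Q = 3 + (-40548 + 44580)/((-9 - 19*111) + (-211)^(3/2)) = 3 + 4032/((-9 - 2109) - 211*I*√211) = 3 + 4032/(-2118 - 211*I*√211) ≈ 2.3847 + 0.89035*I)
-Q = -(33099789/13879855 + 850752*I*√211/13879855) = -33099789/13879855 - 850752*I*√211/13879855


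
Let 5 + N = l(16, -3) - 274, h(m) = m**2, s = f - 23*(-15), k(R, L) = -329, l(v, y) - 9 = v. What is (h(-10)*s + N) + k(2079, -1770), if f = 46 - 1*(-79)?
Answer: 46417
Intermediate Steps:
l(v, y) = 9 + v
f = 125 (f = 46 + 79 = 125)
s = 470 (s = 125 - 23*(-15) = 125 + 345 = 470)
N = -254 (N = -5 + ((9 + 16) - 274) = -5 + (25 - 274) = -5 - 249 = -254)
(h(-10)*s + N) + k(2079, -1770) = ((-10)**2*470 - 254) - 329 = (100*470 - 254) - 329 = (47000 - 254) - 329 = 46746 - 329 = 46417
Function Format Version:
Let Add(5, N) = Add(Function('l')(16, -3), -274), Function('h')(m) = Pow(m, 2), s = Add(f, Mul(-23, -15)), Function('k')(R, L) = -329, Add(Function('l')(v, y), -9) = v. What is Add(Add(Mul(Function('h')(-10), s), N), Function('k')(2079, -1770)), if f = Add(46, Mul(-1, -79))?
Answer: 46417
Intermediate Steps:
Function('l')(v, y) = Add(9, v)
f = 125 (f = Add(46, 79) = 125)
s = 470 (s = Add(125, Mul(-23, -15)) = Add(125, 345) = 470)
N = -254 (N = Add(-5, Add(Add(9, 16), -274)) = Add(-5, Add(25, -274)) = Add(-5, -249) = -254)
Add(Add(Mul(Function('h')(-10), s), N), Function('k')(2079, -1770)) = Add(Add(Mul(Pow(-10, 2), 470), -254), -329) = Add(Add(Mul(100, 470), -254), -329) = Add(Add(47000, -254), -329) = Add(46746, -329) = 46417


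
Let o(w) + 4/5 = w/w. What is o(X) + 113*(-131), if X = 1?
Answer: -74014/5 ≈ -14803.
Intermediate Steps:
o(w) = ⅕ (o(w) = -⅘ + w/w = -⅘ + 1 = ⅕)
o(X) + 113*(-131) = ⅕ + 113*(-131) = ⅕ - 14803 = -74014/5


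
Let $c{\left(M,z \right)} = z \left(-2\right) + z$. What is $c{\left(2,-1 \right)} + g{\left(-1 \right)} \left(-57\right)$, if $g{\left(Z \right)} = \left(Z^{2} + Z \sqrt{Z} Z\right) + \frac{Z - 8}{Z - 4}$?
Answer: $- \frac{793}{5} - 57 i \approx -158.6 - 57.0 i$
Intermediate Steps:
$g{\left(Z \right)} = Z^{2} + Z^{\frac{5}{2}} + \frac{-8 + Z}{-4 + Z}$ ($g{\left(Z \right)} = \left(Z^{2} + Z^{\frac{3}{2}} Z\right) + \frac{-8 + Z}{-4 + Z} = \left(Z^{2} + Z^{\frac{5}{2}}\right) + \frac{-8 + Z}{-4 + Z} = Z^{2} + Z^{\frac{5}{2}} + \frac{-8 + Z}{-4 + Z}$)
$c{\left(M,z \right)} = - z$ ($c{\left(M,z \right)} = - 2 z + z = - z$)
$c{\left(2,-1 \right)} + g{\left(-1 \right)} \left(-57\right) = \left(-1\right) \left(-1\right) + \frac{-8 - 1 + \left(-1\right)^{3} + \left(-1\right)^{\frac{7}{2}} - 4 \left(-1\right)^{2} - 4 \left(-1\right)^{\frac{5}{2}}}{-4 - 1} \left(-57\right) = 1 + \frac{-8 - 1 - 1 - i - 4 - 4 i}{-5} \left(-57\right) = 1 + - \frac{-8 - 1 - 1 - i - 4 - 4 i}{5} \left(-57\right) = 1 + - \frac{-14 - 5 i}{5} \left(-57\right) = 1 + \left(\frac{14}{5} + i\right) \left(-57\right) = 1 - \left(\frac{798}{5} + 57 i\right) = - \frac{793}{5} - 57 i$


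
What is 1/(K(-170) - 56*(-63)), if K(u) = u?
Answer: 1/3358 ≈ 0.00029780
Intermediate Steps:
1/(K(-170) - 56*(-63)) = 1/(-170 - 56*(-63)) = 1/(-170 + 3528) = 1/3358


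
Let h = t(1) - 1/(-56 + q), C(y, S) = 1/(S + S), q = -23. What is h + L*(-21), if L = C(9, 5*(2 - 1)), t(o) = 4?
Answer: 1511/790 ≈ 1.9127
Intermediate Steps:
C(y, S) = 1/(2*S)
L = ⅒ (L = 1/(2*((5*(2 - 1)))) = 1/(2*((5*1))) = (½)/5 = (½)*(⅕) = ⅒ ≈ 0.10000)
h = 317/79 (h = 4 - 1/(-56 - 23) = 4 - 1/(-79) = 4 - 1*(-1/79) = 4 + 1/79 = 317/79 ≈ 4.0127)
h + L*(-21) = 317/79 + (⅒)*(-21) = 317/79 - 21/10 = 1511/790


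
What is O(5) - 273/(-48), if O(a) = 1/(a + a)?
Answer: 463/80 ≈ 5.7875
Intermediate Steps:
O(a) = 1/(2*a)
O(5) - 273/(-48) = (½)/5 - 273/(-48) = (½)*(⅕) - 273*(-1)/48 = ⅒ - 3*(-91/48) = ⅒ + 91/16 = 463/80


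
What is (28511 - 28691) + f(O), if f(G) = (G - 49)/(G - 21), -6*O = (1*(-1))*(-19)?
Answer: -25787/145 ≈ -177.84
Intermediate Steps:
O = -19/6 (O = -1*(-1)*(-19)/6 = -(-1)*(-19)/6 = -⅙*19 = -19/6 ≈ -3.1667)
f(G) = (-49 + G)/(-21 + G)
(28511 - 28691) + f(O) = (28511 - 28691) + (-49 - 19/6)/(-21 - 19/6) = -180 - 313/6/(-145/6) = -180 - 6/145*(-313/6) = -180 + 313/145 = -25787/145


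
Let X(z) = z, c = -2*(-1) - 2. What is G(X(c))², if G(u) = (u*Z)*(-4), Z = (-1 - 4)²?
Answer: 0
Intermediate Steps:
Z = 25 (Z = (-5)² = 25)
c = 0 (c = 2 - 2 = 0)
G(u) = -100*u (G(u) = (u*25)*(-4) = (25*u)*(-4) = -100*u)
G(X(c))² = (-100*0)² = 0² = 0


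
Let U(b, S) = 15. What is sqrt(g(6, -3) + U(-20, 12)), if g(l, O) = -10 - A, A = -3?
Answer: 2*sqrt(2) ≈ 2.8284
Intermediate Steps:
g(l, O) = -7 (g(l, O) = -10 - 1*(-3) = -10 + 3 = -7)
sqrt(g(6, -3) + U(-20, 12)) = sqrt(-7 + 15) = sqrt(8) = 2*sqrt(2)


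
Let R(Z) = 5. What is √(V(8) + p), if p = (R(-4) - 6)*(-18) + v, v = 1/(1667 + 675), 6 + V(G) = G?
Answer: √109701622/2342 ≈ 4.4722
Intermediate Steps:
V(G) = -6 + G
v = 1/2342 ≈ 0.00042699
p = 42157/2342 (p = (5 - 6)*(-18) + 1/2342 = -1*(-18) + 1/2342 = 18 + 1/2342 = 42157/2342 ≈ 18.000)
√(V(8) + p) = √((-6 + 8) + 42157/2342) = √(2 + 42157/2342) = √(46841/2342) = √109701622/2342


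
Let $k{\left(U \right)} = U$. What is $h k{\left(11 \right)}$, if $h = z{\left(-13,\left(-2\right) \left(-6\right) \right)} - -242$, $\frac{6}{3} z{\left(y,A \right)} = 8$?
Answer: $2706$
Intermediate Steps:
$z{\left(y,A \right)} = 4$ ($z{\left(y,A \right)} = \frac{1}{2} \cdot 8 = 4$)
$h = 246$ ($h = 4 - -242 = 4 + 242 = 246$)
$h k{\left(11 \right)} = 246 \cdot 11 = 2706$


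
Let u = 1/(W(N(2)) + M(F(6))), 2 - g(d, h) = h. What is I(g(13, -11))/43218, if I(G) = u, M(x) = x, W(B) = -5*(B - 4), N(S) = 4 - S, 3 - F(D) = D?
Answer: 1/302526 ≈ 3.3055e-6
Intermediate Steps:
F(D) = 3 - D
W(B) = 20 - 5*B (W(B) = -5*(-4 + B) = 20 - 5*B)
g(d, h) = 2 - h
u = ⅐ (u = 1/((20 - 5*(4 - 1*2)) + (3 - 1*6)) = 1/((20 - 5*(4 - 2)) + (3 - 6)) = 1/((20 - 5*2) - 3) = 1/((20 - 10) - 3) = 1/(10 - 3) = 1/7 = ⅐ ≈ 0.14286)
I(G) = ⅐
I(g(13, -11))/43218 = (⅐)/43218 = (⅐)*(1/43218) = 1/302526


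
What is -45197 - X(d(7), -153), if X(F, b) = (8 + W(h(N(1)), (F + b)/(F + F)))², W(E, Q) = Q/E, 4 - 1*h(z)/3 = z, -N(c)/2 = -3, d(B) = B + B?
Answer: -1277839417/28224 ≈ -45275.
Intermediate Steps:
d(B) = 2*B
N(c) = 6 (N(c) = -2*(-3) = 6)
h(z) = 12 - 3*z
X(F, b) = (8 - (F + b)/(12*F))² (X(F, b) = (8 + ((F + b)/(F + F))/(12 - 3*6))² = (8 + ((F + b)/((2*F)))/(12 - 18))² = (8 + ((F + b)*(1/(2*F)))/(-6))² = (8 + ((F + b)/(2*F))*(-⅙))² = (8 - (F + b)/(12*F))²)
-45197 - X(d(7), -153) = -45197 - (-1*(-153) + 95*(2*7))²/(144*(2*7)²) = -45197 - (153 + 95*14)²/(144*14²) = -45197 - (153 + 1330)²/(144*196) = -45197 - 1483²/(144*196) = -45197 - 2199289/(144*196) = -45197 - 1*2199289/28224 = -45197 - 2199289/28224 = -1277839417/28224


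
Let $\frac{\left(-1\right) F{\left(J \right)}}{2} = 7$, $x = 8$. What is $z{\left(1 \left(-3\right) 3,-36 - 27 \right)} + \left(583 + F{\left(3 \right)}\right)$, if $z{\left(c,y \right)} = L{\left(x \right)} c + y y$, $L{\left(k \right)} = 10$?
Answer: $4448$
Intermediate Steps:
$F{\left(J \right)} = -14$ ($F{\left(J \right)} = \left(-2\right) 7 = -14$)
$z{\left(c,y \right)} = y^{2} + 10 c$ ($z{\left(c,y \right)} = 10 c + y y = 10 c + y^{2} = y^{2} + 10 c$)
$z{\left(1 \left(-3\right) 3,-36 - 27 \right)} + \left(583 + F{\left(3 \right)}\right) = \left(\left(-36 - 27\right)^{2} + 10 \cdot 1 \left(-3\right) 3\right) + \left(583 - 14\right) = \left(\left(-63\right)^{2} + 10 \left(\left(-3\right) 3\right)\right) + 569 = \left(3969 + 10 \left(-9\right)\right) + 569 = \left(3969 - 90\right) + 569 = 3879 + 569 = 4448$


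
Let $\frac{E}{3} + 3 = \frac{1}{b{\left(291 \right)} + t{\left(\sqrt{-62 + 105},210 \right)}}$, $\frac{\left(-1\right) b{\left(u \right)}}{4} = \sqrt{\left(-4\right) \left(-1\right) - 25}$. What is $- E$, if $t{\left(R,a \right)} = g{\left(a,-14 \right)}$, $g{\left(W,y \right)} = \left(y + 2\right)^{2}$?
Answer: $\frac{3942}{439} - \frac{i \sqrt{21}}{1756} \approx 8.9795 - 0.0026097 i$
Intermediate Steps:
$g{\left(W,y \right)} = \left(2 + y\right)^{2}$
$t{\left(R,a \right)} = 144$ ($t{\left(R,a \right)} = \left(2 - 14\right)^{2} = \left(-12\right)^{2} = 144$)
$b{\left(u \right)} = - 4 i \sqrt{21}$ ($b{\left(u \right)} = - 4 \sqrt{\left(-4\right) \left(-1\right) - 25} = - 4 \sqrt{4 - 25} = - 4 \sqrt{-21} = - 4 i \sqrt{21}$)
$E = -9 + \frac{3}{144 - 4 i \sqrt{21}}$ ($E = -9 + \frac{3}{- 4 i \sqrt{21} + 144} = -9 + \frac{3}{144 - 4 i \sqrt{21}} \approx -8.9795 + 0.0026097 i$)
$- E = - (- \frac{3942}{439} + \frac{i \sqrt{21}}{1756}) = \frac{3942}{439} - \frac{i \sqrt{21}}{1756}$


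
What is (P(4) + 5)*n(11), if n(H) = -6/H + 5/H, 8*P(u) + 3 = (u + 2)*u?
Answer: -61/88 ≈ -0.69318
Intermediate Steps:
P(u) = -3/8 + u*(2 + u)/8 (P(u) = -3/8 + ((u + 2)*u)/8 = -3/8 + ((2 + u)*u)/8 = -3/8 + (u*(2 + u))/8 = -3/8 + u*(2 + u)/8)
n(H) = -1/H
(P(4) + 5)*n(11) = ((-3/8 + (¼)*4 + (⅛)*4²) + 5)*(-1/11) = ((-3/8 + 1 + (⅛)*16) + 5)*(-1*1/11) = ((-3/8 + 1 + 2) + 5)*(-1/11) = (21/8 + 5)*(-1/11) = (61/8)*(-1/11) = -61/88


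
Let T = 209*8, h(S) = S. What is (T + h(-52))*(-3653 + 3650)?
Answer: -4860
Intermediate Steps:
T = 1672
(T + h(-52))*(-3653 + 3650) = (1672 - 52)*(-3653 + 3650) = 1620*(-3) = -4860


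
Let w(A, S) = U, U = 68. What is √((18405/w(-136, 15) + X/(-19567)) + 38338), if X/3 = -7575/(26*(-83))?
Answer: √68839247331348387283/42225586 ≈ 196.49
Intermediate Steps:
X = 22725/2158 (X = 3*(-7575/(26*(-83))) = 3*(-7575/(-2158)) = 3*(-7575*(-1/2158)) = 3*(7575/2158) = 22725/2158 ≈ 10.531)
w(A, S) = 68
√((18405/w(-136, 15) + X/(-19567)) + 38338) = √((18405/68 + (22725/2158)/(-19567)) + 38338) = √((18405*(1/68) + (22725/2158)*(-1/19567)) + 38338) = √((18405/68 - 22725/42225586) + 38338) = √(22857657795/84451172 + 38338) = √(3260546689931/84451172) = √68839247331348387283/42225586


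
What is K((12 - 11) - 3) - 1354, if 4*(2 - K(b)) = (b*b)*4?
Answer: -1356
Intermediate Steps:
K(b) = 2 - b**2 (K(b) = 2 - b*b*4/4 = 2 - b**2*4/4 = 2 - b**2)
K((12 - 11) - 3) - 1354 = (2 - ((12 - 11) - 3)**2) - 1354 = (2 - (1 - 3)**2) - 1354 = (2 - 1*(-2)**2) - 1354 = (2 - 1*4) - 1354 = (2 - 4) - 1354 = -2 - 1354 = -1356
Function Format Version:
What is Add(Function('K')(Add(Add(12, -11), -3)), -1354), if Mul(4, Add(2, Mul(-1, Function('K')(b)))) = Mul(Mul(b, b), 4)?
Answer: -1356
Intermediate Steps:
Function('K')(b) = Add(2, Mul(-1, Pow(b, 2))) (Function('K')(b) = Add(2, Mul(Rational(-1, 4), Mul(Mul(b, b), 4))) = Add(2, Mul(Rational(-1, 4), Mul(Pow(b, 2), 4))) = Add(2, Mul(Rational(-1, 4), Mul(4, Pow(b, 2)))) = Add(2, Mul(-1, Pow(b, 2))))
Add(Function('K')(Add(Add(12, -11), -3)), -1354) = Add(Add(2, Mul(-1, Pow(Add(Add(12, -11), -3), 2))), -1354) = Add(Add(2, Mul(-1, Pow(Add(1, -3), 2))), -1354) = Add(Add(2, Mul(-1, Pow(-2, 2))), -1354) = Add(Add(2, Mul(-1, 4)), -1354) = Add(Add(2, -4), -1354) = Add(-2, -1354) = -1356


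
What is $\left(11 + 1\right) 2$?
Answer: $24$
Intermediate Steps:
$\left(11 + 1\right) 2 = 12 \cdot 2 = 24$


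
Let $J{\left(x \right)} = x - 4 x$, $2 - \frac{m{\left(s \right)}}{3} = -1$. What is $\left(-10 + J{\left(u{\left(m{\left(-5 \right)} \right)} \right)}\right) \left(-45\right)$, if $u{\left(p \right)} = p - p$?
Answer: $450$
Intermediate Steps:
$m{\left(s \right)} = 9$ ($m{\left(s \right)} = 6 - -3 = 6 + 3 = 9$)
$u{\left(p \right)} = 0$
$J{\left(x \right)} = - 3 x$
$\left(-10 + J{\left(u{\left(m{\left(-5 \right)} \right)} \right)}\right) \left(-45\right) = \left(-10 - 0\right) \left(-45\right) = \left(-10 + 0\right) \left(-45\right) = \left(-10\right) \left(-45\right) = 450$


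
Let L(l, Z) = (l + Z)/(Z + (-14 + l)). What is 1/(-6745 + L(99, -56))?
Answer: -29/195562 ≈ -0.00014829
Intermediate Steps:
L(l, Z) = (Z + l)/(-14 + Z + l)
1/(-6745 + L(99, -56)) = 1/(-6745 + (-56 + 99)/(-14 - 56 + 99)) = 1/(-6745 + 43/29) = 1/(-195562/29) = -29/195562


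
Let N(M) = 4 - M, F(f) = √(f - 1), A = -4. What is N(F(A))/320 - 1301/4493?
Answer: -99587/359440 - I*√5/320 ≈ -0.27706 - 0.0069877*I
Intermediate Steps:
F(f) = √(-1 + f)
N(F(A))/320 - 1301/4493 = (4 - √(-1 - 4))/320 - 1301/4493 = (4 - √(-5))*(1/320) - 1301*1/4493 = (4 - I*√5)*(1/320) - 1301/4493 = (1/80 - I*√5/320) - 1301/4493 = -99587/359440 - I*√5/320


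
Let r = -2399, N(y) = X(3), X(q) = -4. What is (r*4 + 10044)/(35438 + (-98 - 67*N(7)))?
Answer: 56/4451 ≈ 0.012581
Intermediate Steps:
N(y) = -4
(r*4 + 10044)/(35438 + (-98 - 67*N(7))) = (-2399*4 + 10044)/(35438 + (-98 - 67*(-4))) = (-9596 + 10044)/(35438 + (-98 + 268)) = 448/(35438 + 170) = 448/35608 = 448*(1/35608) = 56/4451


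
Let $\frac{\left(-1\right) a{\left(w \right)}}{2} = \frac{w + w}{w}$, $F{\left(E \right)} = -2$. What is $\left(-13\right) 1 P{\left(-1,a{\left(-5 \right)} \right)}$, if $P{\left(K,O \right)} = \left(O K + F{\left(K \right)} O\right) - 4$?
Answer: $-104$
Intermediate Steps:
$a{\left(w \right)} = -4$ ($a{\left(w \right)} = - 2 \frac{w + w}{w} = - 2 \frac{2 w}{w} = \left(-2\right) 2 = -4$)
$P{\left(K,O \right)} = -4 - 2 O + K O$ ($P{\left(K,O \right)} = \left(O K - 2 O\right) - 4 = \left(K O - 2 O\right) - 4 = \left(- 2 O + K O\right) - 4 = -4 - 2 O + K O$)
$\left(-13\right) 1 P{\left(-1,a{\left(-5 \right)} \right)} = \left(-13\right) 1 \left(-4 - -8 - -4\right) = - 13 \left(-4 + 8 + 4\right) = \left(-13\right) 8 = -104$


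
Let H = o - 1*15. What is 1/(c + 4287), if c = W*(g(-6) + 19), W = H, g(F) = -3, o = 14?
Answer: 1/4271 ≈ 0.00023414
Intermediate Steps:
H = -1 (H = 14 - 1*15 = 14 - 15 = -1)
W = -1
c = -16 (c = -(-3 + 19) = -1*16 = -16)
1/(c + 4287) = 1/(-16 + 4287) = 1/4271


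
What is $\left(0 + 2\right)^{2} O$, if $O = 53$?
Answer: $212$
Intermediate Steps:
$\left(0 + 2\right)^{2} O = \left(0 + 2\right)^{2} \cdot 53 = 2^{2} \cdot 53 = 4 \cdot 53 = 212$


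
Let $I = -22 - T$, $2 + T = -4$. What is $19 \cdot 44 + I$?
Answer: $820$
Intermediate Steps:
$T = -6$ ($T = -2 - 4 = -6$)
$I = -16$ ($I = -22 - -6 = -22 + 6 = -16$)
$19 \cdot 44 + I = 19 \cdot 44 - 16 = 836 - 16 = 820$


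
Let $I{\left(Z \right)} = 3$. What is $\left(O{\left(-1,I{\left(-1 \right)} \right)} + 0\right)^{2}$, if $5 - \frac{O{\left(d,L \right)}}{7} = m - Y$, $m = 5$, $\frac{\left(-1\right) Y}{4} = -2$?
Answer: $3136$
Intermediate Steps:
$Y = 8$ ($Y = \left(-4\right) \left(-2\right) = 8$)
$O{\left(d,L \right)} = 56$ ($O{\left(d,L \right)} = 35 - 7 \left(5 - 8\right) = 35 - -21 = 35 + 21 = 56$)
$\left(O{\left(-1,I{\left(-1 \right)} \right)} + 0\right)^{2} = \left(56 + 0\right)^{2} = 56^{2} = 3136$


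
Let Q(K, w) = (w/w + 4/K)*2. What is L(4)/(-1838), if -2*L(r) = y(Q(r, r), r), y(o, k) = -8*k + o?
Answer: -7/919 ≈ -0.0076170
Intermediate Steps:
Q(K, w) = 2 + 8/K (Q(K, w) = (1 + 4/K)*2 = 2 + 8/K)
y(o, k) = o - 8*k
L(r) = -1 - 4/r + 4*r (L(r) = -((2 + 8/r) - 8*r)/2 = -(2 - 8*r + 8/r)/2 = -1 - 4/r + 4*r)
L(4)/(-1838) = (-1 - 4/4 + 4*4)/(-1838) = (-1 - 4*¼ + 16)*(-1/1838) = (-1 - 1 + 16)*(-1/1838) = 14*(-1/1838) = -7/919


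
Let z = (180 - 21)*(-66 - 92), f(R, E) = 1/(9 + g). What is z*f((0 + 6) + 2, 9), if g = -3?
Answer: -4187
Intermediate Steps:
f(R, E) = 1/6 (f(R, E) = 1/(9 - 3) = 1/6)
z = -25122 (z = 159*(-158) = -25122)
z*f((0 + 6) + 2, 9) = -25122*1/6 = -4187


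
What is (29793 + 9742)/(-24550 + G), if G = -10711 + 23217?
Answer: -39535/12044 ≈ -3.2825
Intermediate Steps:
G = 12506
(29793 + 9742)/(-24550 + G) = (29793 + 9742)/(-24550 + 12506) = 39535/(-12044) = 39535*(-1/12044) = -39535/12044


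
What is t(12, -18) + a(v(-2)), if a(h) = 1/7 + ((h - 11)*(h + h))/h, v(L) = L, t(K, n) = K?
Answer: -97/7 ≈ -13.857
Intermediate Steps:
a(h) = -153/7 + 2*h (a(h) = 1*(⅐) + ((-11 + h)*(2*h))/h = ⅐ + (2*h*(-11 + h))/h = ⅐ + (-22 + 2*h) = -153/7 + 2*h)
t(12, -18) + a(v(-2)) = 12 + (-153/7 + 2*(-2)) = 12 + (-153/7 - 4) = 12 - 181/7 = -97/7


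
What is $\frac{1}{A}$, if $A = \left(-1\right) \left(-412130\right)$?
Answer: $\frac{1}{412130} \approx 2.4264 \cdot 10^{-6}$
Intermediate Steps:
$A = 412130$
$\frac{1}{A} = \frac{1}{412130}$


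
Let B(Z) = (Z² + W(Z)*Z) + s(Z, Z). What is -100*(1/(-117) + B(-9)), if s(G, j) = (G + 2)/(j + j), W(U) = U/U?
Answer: -846850/117 ≈ -7238.0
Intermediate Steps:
W(U) = 1
s(G, j) = (2 + G)/(2*j) (s(G, j) = (2 + G)/((2*j)) = (2 + G)*(1/(2*j)) = (2 + G)/(2*j))
B(Z) = Z + Z² + (2 + Z)/(2*Z) (B(Z) = (Z² + 1*Z) + (2 + Z)/(2*Z) = (Z² + Z) + (2 + Z)/(2*Z) = (Z + Z²) + (2 + Z)/(2*Z) = Z + Z² + (2 + Z)/(2*Z))
-100*(1/(-117) + B(-9)) = -100*(1/(-117) + (½ - 9 + 1/(-9) + (-9)²)) = -100*(-1/117 + (½ - 9 - ⅑ + 81)) = -100*(-1/117 + 1303/18) = -100*16937/234 = -846850/117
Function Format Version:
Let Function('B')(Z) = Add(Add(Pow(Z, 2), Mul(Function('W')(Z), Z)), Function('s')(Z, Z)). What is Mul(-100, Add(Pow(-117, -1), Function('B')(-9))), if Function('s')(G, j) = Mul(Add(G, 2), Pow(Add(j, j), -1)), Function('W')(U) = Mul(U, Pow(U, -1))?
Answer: Rational(-846850, 117) ≈ -7238.0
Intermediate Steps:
Function('W')(U) = 1
Function('s')(G, j) = Mul(Rational(1, 2), Pow(j, -1), Add(2, G)) (Function('s')(G, j) = Mul(Add(2, G), Pow(Mul(2, j), -1)) = Mul(Add(2, G), Mul(Rational(1, 2), Pow(j, -1))) = Mul(Rational(1, 2), Pow(j, -1), Add(2, G)))
Function('B')(Z) = Add(Z, Pow(Z, 2), Mul(Rational(1, 2), Pow(Z, -1), Add(2, Z))) (Function('B')(Z) = Add(Add(Pow(Z, 2), Mul(1, Z)), Mul(Rational(1, 2), Pow(Z, -1), Add(2, Z))) = Add(Add(Pow(Z, 2), Z), Mul(Rational(1, 2), Pow(Z, -1), Add(2, Z))) = Add(Add(Z, Pow(Z, 2)), Mul(Rational(1, 2), Pow(Z, -1), Add(2, Z))) = Add(Z, Pow(Z, 2), Mul(Rational(1, 2), Pow(Z, -1), Add(2, Z))))
Mul(-100, Add(Pow(-117, -1), Function('B')(-9))) = Mul(-100, Add(Pow(-117, -1), Add(Rational(1, 2), -9, Pow(-9, -1), Pow(-9, 2)))) = Mul(-100, Add(Rational(-1, 117), Add(Rational(1, 2), -9, Rational(-1, 9), 81))) = Mul(-100, Add(Rational(-1, 117), Rational(1303, 18))) = Mul(-100, Rational(16937, 234)) = Rational(-846850, 117)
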